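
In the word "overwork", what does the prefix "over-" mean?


Prefix: over-
Example: overwork = over- + work
Meaning = excessive


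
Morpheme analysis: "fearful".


Word: "fearful"
Morphemes: fear | -ful
Each morpheme carries meaning
= 2 morphemes


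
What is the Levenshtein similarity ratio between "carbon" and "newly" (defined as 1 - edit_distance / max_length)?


Word 1: "carbon" (length 6)
Word 2: "newly" (length 5)
One optimal edit sequence:
  1. delete 'c'  (+1)
  2. substitute 'a' -> 'n'  (+1)
  3. substitute 'r' -> 'e'  (+1)
  4. substitute 'b' -> 'w'  (+1)
  5. substitute 'o' -> 'l'  (+1)
  6. substitute 'n' -> 'y'  (+1)
Edit distance = 6
Max length = max(6, 5) = 6
Similarity = 1 - 6/6
= 0.0000


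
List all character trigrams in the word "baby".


Word: "baby" (length 4)
Number of trigrams = 4 - 3 + 1 = 2
  Position 0: "bab"
  Position 1: "aby"
Trigrams = "bab", "aby"


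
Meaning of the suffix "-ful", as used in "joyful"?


Suffix: -ful
As in: joyful -> joy + -ful
Meaning = full of


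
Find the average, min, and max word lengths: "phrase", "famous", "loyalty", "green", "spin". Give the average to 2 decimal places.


Lengths: "phrase"=6, "famous"=6, "loyalty"=7, "green"=5, "spin"=4
Sum = 28, Count = 5
Average = 28/5 = 5.60
= avg=5.60, min=4, max=7


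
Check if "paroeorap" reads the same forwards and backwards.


Word: "paroeorap"
Reversed: "paroeorap"
Forward == Backward? paroeorap == paroeorap
Palindrome = Yes


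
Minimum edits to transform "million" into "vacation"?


Word 1: "million" (length 7)
Word 2: "vacation" (length 8)
One optimal edit sequence (insert/delete/substitute each cost 1):
  1. insert 'v'  (+1)
  2. substitute 'm' -> 'a'  (+1)
  3. substitute 'i' -> 'c'  (+1)
  4. substitute 'l' -> 'a'  (+1)
  5. substitute 'l' -> 't'  (+1)
  6. keep 'i'
  7. keep 'o'
  8. keep 'n'
Total edit operations: 5
Edit distance = 5


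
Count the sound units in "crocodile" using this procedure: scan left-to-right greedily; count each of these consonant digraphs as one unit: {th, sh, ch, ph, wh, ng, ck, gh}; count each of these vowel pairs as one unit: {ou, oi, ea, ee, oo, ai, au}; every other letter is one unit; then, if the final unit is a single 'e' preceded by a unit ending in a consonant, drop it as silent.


Word: "crocodile" (9 letters)
Left-to-right scan:
  1. 'c' (letter)
  2. 'r' (letter)
  3. 'o' (letter)
  4. 'c' (letter)
  5. 'o' (letter)
  6. 'd' (letter)
  7. 'i' (letter)
  8. 'l' (letter)
  9. 'e' (letter)
Units from scan: 9
Final unit is 'e' after a consonant -> drop as silent (-1)
Sound units = 8 units


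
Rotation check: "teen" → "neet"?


Word: "teen", Candidate: "neet"
Method: check if candidate is substring of word+word
"teenteen" contains "neet"? No
Is rotation = No


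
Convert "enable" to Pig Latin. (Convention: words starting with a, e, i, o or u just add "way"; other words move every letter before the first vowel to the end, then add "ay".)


Word: "enable"
Starts with vowel → add 'way'
Pig Latin = "enableway"


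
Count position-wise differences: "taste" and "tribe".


Comparing character by character (same length = 5):
  Pos 0: 't' vs 't' =
  Pos 1: 'a' vs 'r' !=
  Pos 2: 's' vs 'i' !=
  Pos 3: 't' vs 'b' !=
  Pos 4: 'e' vs 'e' =
Hamming distance = 3


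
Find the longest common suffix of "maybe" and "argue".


Word 1: "maybe"
Word 2: "argue"
Comparing from end:
  Pos -1: 'e' == 'e'
  Pos -2: 'b' != 'u' (stop)
LCS = "e" (length 1)


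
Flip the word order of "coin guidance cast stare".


Original: "coin guidance cast stare"
Words (1..n): coin | guidance | cast | stare
Reversed (n..1): stare | cast | guidance | coin
Result = "stare cast guidance coin"


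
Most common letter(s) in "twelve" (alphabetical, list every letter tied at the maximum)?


Word: "twelve"
Letter counts:
  'e': 2
  'l': 1
  't': 1
  'v': 1
  'w': 1
Maximum count = 2
Most frequent = 'e' (2 times each)


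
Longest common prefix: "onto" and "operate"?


Word 1: "onto"
Word 2: "operate"
Comparing from start:
  Pos 0: 'o' == 'o'
  Pos 1: 'n' != 'p' (stop)
LCP = "o" (length 1)


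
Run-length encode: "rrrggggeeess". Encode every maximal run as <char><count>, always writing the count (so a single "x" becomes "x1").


String: "rrrggggeeess"
Scanning for consecutive runs:
  'r' x 3
  'g' x 4
  'e' x 3
  's' x 2
RLE = "r3g4e3s2"


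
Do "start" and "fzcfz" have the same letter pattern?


Pattern of "start": [0, 1, 2, 3, 1]
Pattern of "fzcfz": [0, 1, 2, 0, 1]
Patterns do not match
Same pattern = No


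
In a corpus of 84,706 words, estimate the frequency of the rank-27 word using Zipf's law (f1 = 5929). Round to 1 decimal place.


Zipf's law: f(r) = f(1) / r
f(1) = 5929
f(27) = 5929 / 27
= 219.6 occurrences


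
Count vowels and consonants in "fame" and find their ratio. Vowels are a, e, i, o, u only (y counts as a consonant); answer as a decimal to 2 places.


Word: "fame"
Vowels (a,e,i,o,u): 2
Consonants: 2
Ratio = 2/2
= 1.00


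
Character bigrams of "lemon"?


Word: "lemon" (length 5)
Number of bigrams = 5 - 2 + 1 = 4
  Position 0: "le"
  Position 1: "em"
  Position 2: "mo"
  Position 3: "on"
Bigrams = "le", "em", "mo", "on"


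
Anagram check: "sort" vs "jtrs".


Word 1: "sort" → sorted: orst
Word 2: "jtrs" → sorted: jrst
Same letters? orst != jrst
Anagram = No


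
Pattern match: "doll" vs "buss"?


Pattern of "doll": [0, 1, 2, 2]
Pattern of "buss": [0, 1, 2, 2]
Patterns match
Same pattern = Yes


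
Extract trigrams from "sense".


Word: "sense" (length 5)
Number of trigrams = 5 - 3 + 1 = 3
  Position 0: "sen"
  Position 1: "ens"
  Position 2: "nse"
Trigrams = "sen", "ens", "nse"


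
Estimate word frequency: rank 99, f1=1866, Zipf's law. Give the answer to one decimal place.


Zipf's law: f(r) = f(1) / r
f(1) = 1866
f(99) = 1866 / 99
= 18.8 occurrences


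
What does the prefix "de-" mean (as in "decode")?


Prefix: de-
As in: decode -> de- + code
Meaning = remove / reverse


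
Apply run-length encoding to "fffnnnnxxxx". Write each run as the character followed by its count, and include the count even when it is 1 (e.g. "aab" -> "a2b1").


String: "fffnnnnxxxx"
Scanning for consecutive runs:
  'f' x 3
  'n' x 4
  'x' x 4
RLE = "f3n4x4"


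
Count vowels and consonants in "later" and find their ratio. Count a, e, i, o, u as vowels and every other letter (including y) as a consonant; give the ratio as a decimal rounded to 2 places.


Word: "later"
Vowels (a,e,i,o,u): 2
Consonants: 3
Ratio = 2/3
= 0.67


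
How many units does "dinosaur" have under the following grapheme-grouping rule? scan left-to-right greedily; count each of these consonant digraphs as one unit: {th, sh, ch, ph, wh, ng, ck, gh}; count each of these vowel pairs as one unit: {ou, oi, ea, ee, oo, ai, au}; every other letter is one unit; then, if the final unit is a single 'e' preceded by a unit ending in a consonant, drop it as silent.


Word: "dinosaur" (8 letters)
Left-to-right scan:
  1. 'd' (letter)
  2. 'i' (letter)
  3. 'n' (letter)
  4. 'o' (letter)
  5. 's' (letter)
  6. 'au' (vowel-pair)
  7. 'r' (letter)
Units from scan: 7
Sound units = 7 units


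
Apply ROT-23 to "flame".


Word: "flame"
Shift: 23
Each letter → (letter + shift) mod 26:
  'f' (5) + 23 = 2 → 'c'
  'l' (11) + 23 = 8 → 'i'
  'a' (0) + 23 = 23 → 'x'
  'm' (12) + 23 = 9 → 'j'
  'e' (4) + 23 = 1 → 'b'
Result = "cixjb"


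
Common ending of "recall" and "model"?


Word 1: "recall"
Word 2: "model"
Comparing from end:
  Pos -1: 'l' == 'l'
  Pos -2: 'l' != 'e' (stop)
LCS = "l" (length 1)


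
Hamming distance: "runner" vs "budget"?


Comparing character by character (same length = 6):
  Pos 0: 'r' vs 'b' !=
  Pos 1: 'u' vs 'u' =
  Pos 2: 'n' vs 'd' !=
  Pos 3: 'n' vs 'g' !=
  Pos 4: 'e' vs 'e' =
  Pos 5: 'r' vs 't' !=
Hamming distance = 4


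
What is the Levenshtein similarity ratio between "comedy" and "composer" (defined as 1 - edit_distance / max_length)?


Word 1: "comedy" (length 6)
Word 2: "composer" (length 8)
One optimal edit sequence:
  1. keep 'c'
  2. keep 'o'
  3. keep 'm'
  4. insert 'p'  (+1)
  5. insert 'o'  (+1)
  6. substitute 'e' -> 's'  (+1)
  7. substitute 'd' -> 'e'  (+1)
  8. substitute 'y' -> 'r'  (+1)
Edit distance = 5
Max length = max(6, 8) = 8
Similarity = 1 - 5/8
= 0.3750


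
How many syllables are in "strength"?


Word: "strength"
Syllable breakdown: strength
Counting: 1 part
= 1 syllable


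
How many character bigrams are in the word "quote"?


Word: "quote" (length 5)
Number of 2-grams = length - 2 + 1 = 5 - 2 + 1
= 4


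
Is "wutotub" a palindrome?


Word: "wutotub"
Reversed: "butotuw"
Forward == Backward? wutotub != butotuw
Palindrome = No


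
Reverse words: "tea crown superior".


Original: "tea crown superior"
Words (1..n): tea | crown | superior
Reversed (n..1): superior | crown | tea
Result = "superior crown tea"


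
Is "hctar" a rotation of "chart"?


Word: "chart", Candidate: "hctar"
Method: check if candidate is substring of word+word
"chartchart" contains "hctar"? No
Is rotation = No


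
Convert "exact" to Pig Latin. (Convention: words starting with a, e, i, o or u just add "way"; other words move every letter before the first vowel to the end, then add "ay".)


Word: "exact"
Starts with vowel → add 'way'
Pig Latin = "exactway"


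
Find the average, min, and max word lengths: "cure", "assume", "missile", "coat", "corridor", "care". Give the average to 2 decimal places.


Lengths: "cure"=4, "assume"=6, "missile"=7, "coat"=4, "corridor"=8, "care"=4
Sum = 33, Count = 6
Average = 33/6 = 5.50
= avg=5.50, min=4, max=8


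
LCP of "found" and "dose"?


Word 1: "found"
Word 2: "dose"
Comparing from start:
  Pos 0: 'f' != 'd' (stop)
LCP = "" (length 0)


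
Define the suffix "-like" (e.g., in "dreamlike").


Suffix: -like
As in: dreamlike -> dream + -like
Meaning = resembling


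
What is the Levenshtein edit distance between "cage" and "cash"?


Word 1: "cage" (length 4)
Word 2: "cash" (length 4)
One optimal edit sequence (insert/delete/substitute each cost 1):
  1. keep 'c'
  2. keep 'a'
  3. substitute 'g' -> 's'  (+1)
  4. substitute 'e' -> 'h'  (+1)
Total edit operations: 2
Edit distance = 2


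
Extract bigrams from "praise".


Word: "praise" (length 6)
Number of bigrams = 6 - 2 + 1 = 5
  Position 0: "pr"
  Position 1: "ra"
  Position 2: "ai"
  Position 3: "is"
  Position 4: "se"
Bigrams = "pr", "ra", "ai", "is", "se"


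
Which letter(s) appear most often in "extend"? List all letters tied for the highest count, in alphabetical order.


Word: "extend"
Letter counts:
  'd': 1
  'e': 2
  'n': 1
  't': 1
  'x': 1
Maximum count = 2
Most frequent = 'e' (2 times each)


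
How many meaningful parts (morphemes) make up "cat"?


Word: "cat"
Morphemes: cat
Each morpheme carries meaning
= 1 morpheme


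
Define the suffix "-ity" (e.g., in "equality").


Suffix: -ity
Example: equality = equal + -ity
Meaning = quality of


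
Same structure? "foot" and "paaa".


Pattern of "foot": [0, 1, 1, 2]
Pattern of "paaa": [0, 1, 1, 1]
Patterns do not match
Same pattern = No


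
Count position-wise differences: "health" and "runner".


Comparing character by character (same length = 6):
  Pos 0: 'h' vs 'r' !=
  Pos 1: 'e' vs 'u' !=
  Pos 2: 'a' vs 'n' !=
  Pos 3: 'l' vs 'n' !=
  Pos 4: 't' vs 'e' !=
  Pos 5: 'h' vs 'r' !=
Hamming distance = 6


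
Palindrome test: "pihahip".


Word: "pihahip"
Reversed: "pihahip"
Forward == Backward? pihahip == pihahip
Palindrome = Yes


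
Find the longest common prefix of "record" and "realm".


Word 1: "record"
Word 2: "realm"
Comparing from start:
  Pos 0: 'r' == 'r'
  Pos 1: 'e' == 'e'
  Pos 2: 'c' != 'a' (stop)
LCP = "re" (length 2)


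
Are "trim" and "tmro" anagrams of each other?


Word 1: "trim" → sorted: imrt
Word 2: "tmro" → sorted: mort
Same letters? imrt != mort
Anagram = No


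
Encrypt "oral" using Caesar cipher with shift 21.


Word: "oral"
Shift: 21
Each letter → (letter + shift) mod 26:
  'o' (14) + 21 = 9 → 'j'
  'r' (17) + 21 = 12 → 'm'
  'a' (0) + 21 = 21 → 'v'
  'l' (11) + 21 = 6 → 'g'
Result = "jmvg"


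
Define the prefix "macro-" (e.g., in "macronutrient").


Prefix: macro-
As in: macronutrient -> macro- + nutrient
Meaning = large


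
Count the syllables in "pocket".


Word: "pocket"
Syllable breakdown: pock · et
Counting: 2 parts
= 2 syllables


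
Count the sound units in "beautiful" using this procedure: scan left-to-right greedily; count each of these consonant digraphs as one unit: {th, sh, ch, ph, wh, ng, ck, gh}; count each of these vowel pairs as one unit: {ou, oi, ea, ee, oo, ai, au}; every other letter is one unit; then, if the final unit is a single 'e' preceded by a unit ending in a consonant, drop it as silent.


Word: "beautiful" (9 letters)
Left-to-right scan:
  [1] 'b' (letter)
  [2] 'ea' (vowel-pair)
  [3] 'u' (letter)
  [4] 't' (letter)
  [5] 'i' (letter)
  [6] 'f' (letter)
  [7] 'u' (letter)
  [8] 'l' (letter)
Units from scan: 8
Sound units = 8 units


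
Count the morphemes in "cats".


Word: "cats"
Morphemes: cat | -s
Each morpheme carries meaning
= 2 morphemes


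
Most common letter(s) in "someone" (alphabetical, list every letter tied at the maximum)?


Word: "someone"
Letter counts:
  'e': 2
  'm': 1
  'n': 1
  'o': 2
  's': 1
Maximum count = 2
Most frequent = 'e', 'o' (2 times each)


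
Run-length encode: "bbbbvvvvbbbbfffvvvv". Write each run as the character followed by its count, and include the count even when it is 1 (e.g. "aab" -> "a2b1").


String: "bbbbvvvvbbbbfffvvvv"
Scanning for consecutive runs:
  'b' x 4
  'v' x 4
  'b' x 4
  'f' x 3
  'v' x 4
RLE = "b4v4b4f3v4"


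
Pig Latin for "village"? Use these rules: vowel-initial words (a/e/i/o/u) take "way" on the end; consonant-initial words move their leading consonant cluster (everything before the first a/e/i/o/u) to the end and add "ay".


Word: "village"
Starts with consonant(s) → move to end, add 'ay'
Consonant cluster: "v"
Pig Latin = "illagevay"


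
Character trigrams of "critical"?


Word: "critical" (length 8)
Number of trigrams = 8 - 3 + 1 = 6
  Position 0: "cri"
  Position 1: "rit"
  Position 2: "iti"
  Position 3: "tic"
  Position 4: "ica"
  Position 5: "cal"
Trigrams = "cri", "rit", "iti", "tic", "ica", "cal"


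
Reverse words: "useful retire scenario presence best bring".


Original: "useful retire scenario presence best bring"
Words (1..n): useful | retire | scenario | presence | best | bring
Reversed (n..1): bring | best | presence | scenario | retire | useful
Result = "bring best presence scenario retire useful"


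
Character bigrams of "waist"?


Word: "waist" (length 5)
Number of bigrams = 5 - 2 + 1 = 4
  Position 0: "wa"
  Position 1: "ai"
  Position 2: "is"
  Position 3: "st"
Bigrams = "wa", "ai", "is", "st"


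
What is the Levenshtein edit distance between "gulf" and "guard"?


Word 1: "gulf" (length 4)
Word 2: "guard" (length 5)
One optimal edit sequence (insert/delete/substitute each cost 1):
  1. keep 'g'
  2. keep 'u'
  3. insert 'a'  (+1)
  4. substitute 'l' -> 'r'  (+1)
  5. substitute 'f' -> 'd'  (+1)
Total edit operations: 3
Edit distance = 3


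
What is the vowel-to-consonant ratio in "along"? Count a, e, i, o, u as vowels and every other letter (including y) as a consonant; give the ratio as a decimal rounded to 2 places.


Word: "along"
Vowels (a,e,i,o,u): 2
Consonants: 3
Ratio = 2/3
= 0.67


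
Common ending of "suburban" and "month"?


Word 1: "suburban"
Word 2: "month"
Comparing from end:
  Pos -1: 'n' != 'h' (stop)
LCS = "" (length 0)


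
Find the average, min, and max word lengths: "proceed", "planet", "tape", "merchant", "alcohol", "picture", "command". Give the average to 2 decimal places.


Lengths: "proceed"=7, "planet"=6, "tape"=4, "merchant"=8, "alcohol"=7, "picture"=7, "command"=7
Sum = 46, Count = 7
Average = 46/7 = 6.57
= avg=6.57, min=4, max=8


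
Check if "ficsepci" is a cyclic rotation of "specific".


Word: "specific", Candidate: "ficsepci"
Method: check if candidate is substring of word+word
"specificspecific" contains "ficsepci"? No
Is rotation = No


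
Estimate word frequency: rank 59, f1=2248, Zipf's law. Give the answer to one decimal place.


Zipf's law: f(r) = f(1) / r
f(1) = 2248
f(59) = 2248 / 59
= 38.1 occurrences


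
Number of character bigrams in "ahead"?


Word: "ahead" (length 5)
Number of 2-grams = length - 2 + 1 = 5 - 2 + 1
= 4


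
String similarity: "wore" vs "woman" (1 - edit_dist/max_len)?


Word 1: "wore" (length 4)
Word 2: "woman" (length 5)
One optimal edit sequence:
  1. keep 'w'
  2. keep 'o'
  3. insert 'm'  (+1)
  4. substitute 'r' -> 'a'  (+1)
  5. substitute 'e' -> 'n'  (+1)
Edit distance = 3
Max length = max(4, 5) = 5
Similarity = 1 - 3/5
= 0.4000


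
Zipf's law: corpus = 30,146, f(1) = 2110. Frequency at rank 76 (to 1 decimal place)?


Zipf's law: f(r) = f(1) / r
f(1) = 2110
f(76) = 2110 / 76
= 27.8 occurrences


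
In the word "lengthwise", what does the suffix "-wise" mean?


Suffix: -wise
Example: lengthwise = length + -wise
Meaning = in the manner of


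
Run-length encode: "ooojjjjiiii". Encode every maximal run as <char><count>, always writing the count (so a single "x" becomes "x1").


String: "ooojjjjiiii"
Scanning for consecutive runs:
  'o' x 3
  'j' x 4
  'i' x 4
RLE = "o3j4i4"


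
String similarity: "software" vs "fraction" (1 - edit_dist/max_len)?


Word 1: "software" (length 8)
Word 2: "fraction" (length 8)
One optimal edit sequence:
  1. substitute 's' -> 'f'  (+1)
  2. substitute 'o' -> 'r'  (+1)
  3. substitute 'f' -> 'a'  (+1)
  4. substitute 't' -> 'c'  (+1)
  5. substitute 'w' -> 't'  (+1)
  6. substitute 'a' -> 'i'  (+1)
  7. substitute 'r' -> 'o'  (+1)
  8. substitute 'e' -> 'n'  (+1)
Edit distance = 8
Max length = max(8, 8) = 8
Similarity = 1 - 8/8
= 0.0000


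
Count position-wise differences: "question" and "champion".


Comparing character by character (same length = 8):
  Pos 0: 'q' vs 'c' !=
  Pos 1: 'u' vs 'h' !=
  Pos 2: 'e' vs 'a' !=
  Pos 3: 's' vs 'm' !=
  Pos 4: 't' vs 'p' !=
  Pos 5: 'i' vs 'i' =
  Pos 6: 'o' vs 'o' =
  Pos 7: 'n' vs 'n' =
Hamming distance = 5


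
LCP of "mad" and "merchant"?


Word 1: "mad"
Word 2: "merchant"
Comparing from start:
  Pos 0: 'm' == 'm'
  Pos 1: 'a' != 'e' (stop)
LCP = "m" (length 1)


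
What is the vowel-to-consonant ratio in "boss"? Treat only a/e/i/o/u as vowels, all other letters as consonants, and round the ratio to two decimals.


Word: "boss"
Vowels (a,e,i,o,u): 1
Consonants: 3
Ratio = 1/3
= 0.33


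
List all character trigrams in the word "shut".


Word: "shut" (length 4)
Number of trigrams = 4 - 3 + 1 = 2
  Position 0: "shu"
  Position 1: "hut"
Trigrams = "shu", "hut"


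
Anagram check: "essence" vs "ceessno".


Word 1: "essence" → sorted: ceeenss
Word 2: "ceessno" → sorted: ceenoss
Same letters? ceeenss != ceenoss
Anagram = No


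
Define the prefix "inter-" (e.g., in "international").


Prefix: inter-
Example: international (inter- + national)
Meaning = between


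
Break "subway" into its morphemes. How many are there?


Word: "subway"
Morphemes: sub- | way
Each morpheme carries meaning
= 2 morphemes


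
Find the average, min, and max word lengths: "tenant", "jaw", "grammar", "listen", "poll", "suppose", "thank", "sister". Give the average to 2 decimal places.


Lengths: "tenant"=6, "jaw"=3, "grammar"=7, "listen"=6, "poll"=4, "suppose"=7, "thank"=5, "sister"=6
Sum = 44, Count = 8
Average = 44/8 = 5.50
= avg=5.50, min=3, max=7


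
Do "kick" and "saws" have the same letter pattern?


Pattern of "kick": [0, 1, 2, 0]
Pattern of "saws": [0, 1, 2, 0]
Patterns match
Same pattern = Yes


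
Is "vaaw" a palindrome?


Word: "vaaw"
Reversed: "waav"
Forward == Backward? vaaw != waav
Palindrome = No


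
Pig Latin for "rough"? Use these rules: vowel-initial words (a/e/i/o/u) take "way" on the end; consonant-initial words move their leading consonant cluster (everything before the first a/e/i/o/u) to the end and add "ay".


Word: "rough"
Starts with consonant(s) → move to end, add 'ay'
Consonant cluster: "r"
Pig Latin = "oughray"


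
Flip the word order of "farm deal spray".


Original: "farm deal spray"
Words (1..n): farm | deal | spray
Reversed (n..1): spray | deal | farm
Result = "spray deal farm"


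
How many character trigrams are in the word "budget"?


Word: "budget" (length 6)
Number of 3-grams = length - 3 + 1 = 6 - 3 + 1
= 4


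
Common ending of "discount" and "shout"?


Word 1: "discount"
Word 2: "shout"
Comparing from end:
  Pos -1: 't' == 't'
  Pos -2: 'n' != 'u' (stop)
LCS = "t" (length 1)


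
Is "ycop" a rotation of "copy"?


Word: "copy", Candidate: "ycop"
Method: check if candidate is substring of word+word
"copycopy" contains "ycop"? Yes
Is rotation = Yes


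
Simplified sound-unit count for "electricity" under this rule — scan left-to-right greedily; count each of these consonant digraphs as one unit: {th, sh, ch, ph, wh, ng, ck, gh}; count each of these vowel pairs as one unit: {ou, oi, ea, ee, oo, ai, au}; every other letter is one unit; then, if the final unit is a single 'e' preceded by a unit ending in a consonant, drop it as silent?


Word: "electricity" (11 letters)
Left-to-right scan:
  1. 'e' (letter)
  2. 'l' (letter)
  3. 'e' (letter)
  4. 'c' (letter)
  5. 't' (letter)
  6. 'r' (letter)
  7. 'i' (letter)
  8. 'c' (letter)
  9. 'i' (letter)
  10. 't' (letter)
  11. 'y' (letter)
Units from scan: 11
Sound units = 11 units


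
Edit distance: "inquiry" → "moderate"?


Word 1: "inquiry" (length 7)
Word 2: "moderate" (length 8)
One optimal edit sequence (insert/delete/substitute each cost 1):
  1. insert 'm'  (+1)
  2. substitute 'i' -> 'o'  (+1)
  3. substitute 'n' -> 'd'  (+1)
  4. substitute 'q' -> 'e'  (+1)
  5. substitute 'u' -> 'r'  (+1)
  6. substitute 'i' -> 'a'  (+1)
  7. substitute 'r' -> 't'  (+1)
  8. substitute 'y' -> 'e'  (+1)
Total edit operations: 8
Edit distance = 8


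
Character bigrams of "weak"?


Word: "weak" (length 4)
Number of bigrams = 4 - 2 + 1 = 3
  Position 0: "we"
  Position 1: "ea"
  Position 2: "ak"
Bigrams = "we", "ea", "ak"


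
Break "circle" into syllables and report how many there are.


Word: "circle"
Syllable breakdown: cir / cle
Counting: 2 parts
= 2 syllables


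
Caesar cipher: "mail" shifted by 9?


Word: "mail"
Shift: 9
Each letter → (letter + shift) mod 26:
  'm' (12) + 9 = 21 → 'v'
  'a' (0) + 9 = 9 → 'j'
  'i' (8) + 9 = 17 → 'r'
  'l' (11) + 9 = 20 → 'u'
Result = "vjru"


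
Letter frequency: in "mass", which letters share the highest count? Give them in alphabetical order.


Word: "mass"
Letter counts:
  'a': 1
  'm': 1
  's': 2
Maximum count = 2
Most frequent = 's' (2 times each)


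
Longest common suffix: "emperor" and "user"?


Word 1: "emperor"
Word 2: "user"
Comparing from end:
  Pos -1: 'r' == 'r'
  Pos -2: 'o' != 'e' (stop)
LCS = "r" (length 1)


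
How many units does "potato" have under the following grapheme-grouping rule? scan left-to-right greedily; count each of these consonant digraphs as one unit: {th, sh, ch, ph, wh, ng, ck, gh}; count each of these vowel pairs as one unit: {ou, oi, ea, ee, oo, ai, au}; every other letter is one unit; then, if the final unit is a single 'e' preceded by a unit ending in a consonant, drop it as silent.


Word: "potato" (6 letters)
Left-to-right scan:
  [1] 'p' (letter)
  [2] 'o' (letter)
  [3] 't' (letter)
  [4] 'a' (letter)
  [5] 't' (letter)
  [6] 'o' (letter)
Units from scan: 6
Sound units = 6 units


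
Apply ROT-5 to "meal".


Word: "meal"
Shift: 5
Each letter → (letter + shift) mod 26:
  'm' (12) + 5 = 17 → 'r'
  'e' (4) + 5 = 9 → 'j'
  'a' (0) + 5 = 5 → 'f'
  'l' (11) + 5 = 16 → 'q'
Result = "rjfq"


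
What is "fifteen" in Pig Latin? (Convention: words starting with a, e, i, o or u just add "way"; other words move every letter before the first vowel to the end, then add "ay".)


Word: "fifteen"
Starts with consonant(s) → move to end, add 'ay'
Consonant cluster: "f"
Pig Latin = "ifteenfay"


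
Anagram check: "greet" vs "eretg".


Word 1: "greet" → sorted: eegrt
Word 2: "eretg" → sorted: eegrt
Same letters? eegrt == eegrt
Anagram = Yes


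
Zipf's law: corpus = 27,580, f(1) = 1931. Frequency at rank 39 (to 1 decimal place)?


Zipf's law: f(r) = f(1) / r
f(1) = 1931
f(39) = 1931 / 39
= 49.5 occurrences


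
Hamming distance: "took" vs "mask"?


Comparing character by character (same length = 4):
  Pos 0: 't' vs 'm' !=
  Pos 1: 'o' vs 'a' !=
  Pos 2: 'o' vs 's' !=
  Pos 3: 'k' vs 'k' =
Hamming distance = 3


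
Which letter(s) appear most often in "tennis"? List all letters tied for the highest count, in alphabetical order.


Word: "tennis"
Letter counts:
  'e': 1
  'i': 1
  'n': 2
  's': 1
  't': 1
Maximum count = 2
Most frequent = 'n' (2 times each)


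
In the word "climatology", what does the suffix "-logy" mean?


Suffix: -logy
As in: climatology -> climate + -logy, with a spelling change
Meaning = study of


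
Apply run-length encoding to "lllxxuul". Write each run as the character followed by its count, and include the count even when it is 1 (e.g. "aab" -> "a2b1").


String: "lllxxuul"
Scanning for consecutive runs:
  'l' x 3
  'x' x 2
  'u' x 2
  'l' x 1
RLE = "l3x2u2l1"


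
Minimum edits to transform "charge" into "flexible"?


Word 1: "charge" (length 6)
Word 2: "flexible" (length 8)
One optimal edit sequence (insert/delete/substitute each cost 1):
  1. insert 'f'  (+1)
  2. insert 'l'  (+1)
  3. substitute 'c' -> 'e'  (+1)
  4. substitute 'h' -> 'x'  (+1)
  5. substitute 'a' -> 'i'  (+1)
  6. substitute 'r' -> 'b'  (+1)
  7. substitute 'g' -> 'l'  (+1)
  8. keep 'e'
Total edit operations: 7
Edit distance = 7


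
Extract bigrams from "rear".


Word: "rear" (length 4)
Number of bigrams = 4 - 2 + 1 = 3
  Position 0: "re"
  Position 1: "ea"
  Position 2: "ar"
Bigrams = "re", "ea", "ar"


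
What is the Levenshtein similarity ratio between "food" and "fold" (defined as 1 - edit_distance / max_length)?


Word 1: "food" (length 4)
Word 2: "fold" (length 4)
One optimal edit sequence:
  1. keep 'f'
  2. keep 'o'
  3. substitute 'o' -> 'l'  (+1)
  4. keep 'd'
Edit distance = 1
Max length = max(4, 4) = 4
Similarity = 1 - 1/4
= 0.7500


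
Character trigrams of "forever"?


Word: "forever" (length 7)
Number of trigrams = 7 - 3 + 1 = 5
  Position 0: "for"
  Position 1: "ore"
  Position 2: "rev"
  Position 3: "eve"
  Position 4: "ver"
Trigrams = "for", "ore", "rev", "eve", "ver"


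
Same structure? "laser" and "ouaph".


Pattern of "laser": [0, 1, 2, 3, 4]
Pattern of "ouaph": [0, 1, 2, 3, 4]
Patterns match
Same pattern = Yes


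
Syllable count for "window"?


Word: "window"
Syllable breakdown: win · dow
Counting: 2 parts
= 2 syllables


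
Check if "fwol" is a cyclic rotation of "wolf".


Word: "wolf", Candidate: "fwol"
Method: check if candidate is substring of word+word
"wolfwolf" contains "fwol"? Yes
Is rotation = Yes


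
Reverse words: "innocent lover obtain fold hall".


Original: "innocent lover obtain fold hall"
Words (1..n): innocent | lover | obtain | fold | hall
Reversed (n..1): hall | fold | obtain | lover | innocent
Result = "hall fold obtain lover innocent"


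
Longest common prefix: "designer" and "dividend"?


Word 1: "designer"
Word 2: "dividend"
Comparing from start:
  Pos 0: 'd' == 'd'
  Pos 1: 'e' != 'i' (stop)
LCP = "d" (length 1)


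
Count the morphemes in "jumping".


Word: "jumping"
Morphemes: jump / -ing
Each morpheme carries meaning
= 2 morphemes


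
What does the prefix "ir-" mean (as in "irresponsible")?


Prefix: ir-
As in: irresponsible -> ir- + responsible
Meaning = not


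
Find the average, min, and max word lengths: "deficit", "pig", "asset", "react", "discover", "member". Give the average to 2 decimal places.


Lengths: "deficit"=7, "pig"=3, "asset"=5, "react"=5, "discover"=8, "member"=6
Sum = 34, Count = 6
Average = 34/6 = 5.67
= avg=5.67, min=3, max=8


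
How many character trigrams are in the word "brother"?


Word: "brother" (length 7)
Number of 3-grams = length - 3 + 1 = 7 - 3 + 1
= 5


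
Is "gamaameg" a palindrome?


Word: "gamaameg"
Reversed: "gemaamag"
Forward == Backward? gamaameg != gemaamag
Palindrome = No


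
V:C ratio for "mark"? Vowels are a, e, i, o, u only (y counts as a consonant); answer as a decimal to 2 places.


Word: "mark"
Vowels (a,e,i,o,u): 1
Consonants: 3
Ratio = 1/3
= 0.33


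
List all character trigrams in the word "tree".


Word: "tree" (length 4)
Number of trigrams = 4 - 3 + 1 = 2
  Position 0: "tre"
  Position 1: "ree"
Trigrams = "tre", "ree"


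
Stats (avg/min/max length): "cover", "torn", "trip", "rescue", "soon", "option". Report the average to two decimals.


Lengths: "cover"=5, "torn"=4, "trip"=4, "rescue"=6, "soon"=4, "option"=6
Sum = 29, Count = 6
Average = 29/6 = 4.83
= avg=4.83, min=4, max=6


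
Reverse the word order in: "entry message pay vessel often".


Original: "entry message pay vessel often"
Words (1..n): entry | message | pay | vessel | often
Reversed (n..1): often | vessel | pay | message | entry
Result = "often vessel pay message entry"


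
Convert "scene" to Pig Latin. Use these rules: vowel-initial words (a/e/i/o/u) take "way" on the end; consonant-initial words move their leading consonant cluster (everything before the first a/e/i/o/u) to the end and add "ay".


Word: "scene"
Starts with consonant(s) → move to end, add 'ay'
Consonant cluster: "sc"
Pig Latin = "enescay"


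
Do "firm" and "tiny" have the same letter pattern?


Pattern of "firm": [0, 1, 2, 3]
Pattern of "tiny": [0, 1, 2, 3]
Patterns match
Same pattern = Yes


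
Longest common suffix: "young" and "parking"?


Word 1: "young"
Word 2: "parking"
Comparing from end:
  Pos -1: 'g' == 'g'
  Pos -2: 'n' == 'n'
  Pos -3: 'u' != 'i' (stop)
LCS = "ng" (length 2)


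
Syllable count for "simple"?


Word: "simple"
Syllable breakdown: sim · ple
Counting: 2 parts
= 2 syllables


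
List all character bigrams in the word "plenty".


Word: "plenty" (length 6)
Number of bigrams = 6 - 2 + 1 = 5
  Position 0: "pl"
  Position 1: "le"
  Position 2: "en"
  Position 3: "nt"
  Position 4: "ty"
Bigrams = "pl", "le", "en", "nt", "ty"


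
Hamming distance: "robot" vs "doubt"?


Comparing character by character (same length = 5):
  Pos 0: 'r' vs 'd' !=
  Pos 1: 'o' vs 'o' =
  Pos 2: 'b' vs 'u' !=
  Pos 3: 'o' vs 'b' !=
  Pos 4: 't' vs 't' =
Hamming distance = 3


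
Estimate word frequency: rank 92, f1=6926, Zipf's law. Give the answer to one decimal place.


Zipf's law: f(r) = f(1) / r
f(1) = 6926
f(92) = 6926 / 92
= 75.3 occurrences


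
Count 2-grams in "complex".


Word: "complex" (length 7)
Number of 2-grams = length - 2 + 1 = 7 - 2 + 1
= 6


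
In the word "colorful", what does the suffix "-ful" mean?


Suffix: -ful
Example: colorful (color + -ful)
Meaning = full of


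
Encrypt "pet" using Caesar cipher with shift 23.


Word: "pet"
Shift: 23
Each letter → (letter + shift) mod 26:
  'p' (15) + 23 = 12 → 'm'
  'e' (4) + 23 = 1 → 'b'
  't' (19) + 23 = 16 → 'q'
Result = "mbq"


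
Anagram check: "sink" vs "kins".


Word 1: "sink" → sorted: ikns
Word 2: "kins" → sorted: ikns
Same letters? ikns == ikns
Anagram = Yes


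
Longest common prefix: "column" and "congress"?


Word 1: "column"
Word 2: "congress"
Comparing from start:
  Pos 0: 'c' == 'c'
  Pos 1: 'o' == 'o'
  Pos 2: 'l' != 'n' (stop)
LCP = "co" (length 2)


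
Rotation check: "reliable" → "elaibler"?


Word: "reliable", Candidate: "elaibler"
Method: check if candidate is substring of word+word
"reliablereliable" contains "elaibler"? No
Is rotation = No


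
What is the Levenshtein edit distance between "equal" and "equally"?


Word 1: "equal" (length 5)
Word 2: "equally" (length 7)
One optimal edit sequence (insert/delete/substitute each cost 1):
  1. keep 'e'
  2. keep 'q'
  3. keep 'u'
  4. keep 'a'
  5. insert 'l'  (+1)
  6. keep 'l'
  7. insert 'y'  (+1)
Total edit operations: 2
Edit distance = 2


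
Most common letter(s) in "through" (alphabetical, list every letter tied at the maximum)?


Word: "through"
Letter counts:
  'g': 1
  'h': 2
  'o': 1
  'r': 1
  't': 1
  'u': 1
Maximum count = 2
Most frequent = 'h' (2 times each)


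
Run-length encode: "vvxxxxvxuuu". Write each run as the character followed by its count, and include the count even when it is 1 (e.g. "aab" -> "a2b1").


String: "vvxxxxvxuuu"
Scanning for consecutive runs:
  'v' x 2
  'x' x 4
  'v' x 1
  'x' x 1
  'u' x 3
RLE = "v2x4v1x1u3"


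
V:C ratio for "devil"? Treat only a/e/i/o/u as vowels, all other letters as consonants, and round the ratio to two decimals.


Word: "devil"
Vowels (a,e,i,o,u): 2
Consonants: 3
Ratio = 2/3
= 0.67


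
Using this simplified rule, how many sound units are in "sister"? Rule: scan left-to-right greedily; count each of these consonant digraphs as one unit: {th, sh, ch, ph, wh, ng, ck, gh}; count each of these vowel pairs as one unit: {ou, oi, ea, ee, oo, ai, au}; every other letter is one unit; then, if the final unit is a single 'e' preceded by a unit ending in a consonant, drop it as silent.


Word: "sister" (6 letters)
Left-to-right scan:
  [1] 's' (letter)
  [2] 'i' (letter)
  [3] 's' (letter)
  [4] 't' (letter)
  [5] 'e' (letter)
  [6] 'r' (letter)
Units from scan: 6
Sound units = 6 units


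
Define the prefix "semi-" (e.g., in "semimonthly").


Prefix: semi-
As in: semimonthly -> semi- + monthly
Meaning = half


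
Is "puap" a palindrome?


Word: "puap"
Reversed: "paup"
Forward == Backward? puap != paup
Palindrome = No


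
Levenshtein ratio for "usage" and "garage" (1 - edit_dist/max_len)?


Word 1: "usage" (length 5)
Word 2: "garage" (length 6)
One optimal edit sequence:
  1. insert 'g'  (+1)
  2. substitute 'u' -> 'a'  (+1)
  3. substitute 's' -> 'r'  (+1)
  4. keep 'a'
  5. keep 'g'
  6. keep 'e'
Edit distance = 3
Max length = max(5, 6) = 6
Similarity = 1 - 3/6
= 0.5000


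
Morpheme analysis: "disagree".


Word: "disagree"
Morphemes: dis- / agree
Each morpheme carries meaning
= 2 morphemes


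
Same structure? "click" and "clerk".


Pattern of "click": [0, 1, 2, 0, 3]
Pattern of "clerk": [0, 1, 2, 3, 4]
Patterns do not match
Same pattern = No


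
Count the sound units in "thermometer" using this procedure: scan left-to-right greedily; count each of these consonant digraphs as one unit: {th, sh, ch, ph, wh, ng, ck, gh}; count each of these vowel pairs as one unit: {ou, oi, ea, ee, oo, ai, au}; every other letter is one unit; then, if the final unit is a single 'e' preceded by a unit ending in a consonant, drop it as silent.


Word: "thermometer" (11 letters)
Left-to-right scan:
  (1) 'th' (digraph)
  (2) 'e' (letter)
  (3) 'r' (letter)
  (4) 'm' (letter)
  (5) 'o' (letter)
  (6) 'm' (letter)
  (7) 'e' (letter)
  (8) 't' (letter)
  (9) 'e' (letter)
  (10) 'r' (letter)
Units from scan: 10
Sound units = 10 units


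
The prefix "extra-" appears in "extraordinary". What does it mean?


Prefix: extra-
Example: extraordinary = extra- + ordinary
Meaning = beyond


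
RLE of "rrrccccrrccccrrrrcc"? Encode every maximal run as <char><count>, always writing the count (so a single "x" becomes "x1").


String: "rrrccccrrccccrrrrcc"
Scanning for consecutive runs:
  'r' x 3
  'c' x 4
  'r' x 2
  'c' x 4
  'r' x 4
  'c' x 2
RLE = "r3c4r2c4r4c2"


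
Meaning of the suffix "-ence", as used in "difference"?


Suffix: -ence
Example: difference = differ + -ence
Meaning = state of


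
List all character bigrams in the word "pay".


Word: "pay" (length 3)
Number of bigrams = 3 - 2 + 1 = 2
  Position 0: "pa"
  Position 1: "ay"
Bigrams = "pa", "ay"


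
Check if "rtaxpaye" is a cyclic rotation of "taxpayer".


Word: "taxpayer", Candidate: "rtaxpaye"
Method: check if candidate is substring of word+word
"taxpayertaxpayer" contains "rtaxpaye"? Yes
Is rotation = Yes


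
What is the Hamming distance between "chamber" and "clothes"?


Comparing character by character (same length = 7):
  Pos 0: 'c' vs 'c' =
  Pos 1: 'h' vs 'l' !=
  Pos 2: 'a' vs 'o' !=
  Pos 3: 'm' vs 't' !=
  Pos 4: 'b' vs 'h' !=
  Pos 5: 'e' vs 'e' =
  Pos 6: 'r' vs 's' !=
Hamming distance = 5


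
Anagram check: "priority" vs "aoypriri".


Word 1: "priority" → sorted: iioprrty
Word 2: "aoypriri" → sorted: aiioprry
Same letters? iioprrty != aiioprry
Anagram = No


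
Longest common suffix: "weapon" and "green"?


Word 1: "weapon"
Word 2: "green"
Comparing from end:
  Pos -1: 'n' == 'n'
  Pos -2: 'o' != 'e' (stop)
LCS = "n" (length 1)


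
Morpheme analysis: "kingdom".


Word: "kingdom"
Morphemes: king | -dom
Each morpheme carries meaning
= 2 morphemes


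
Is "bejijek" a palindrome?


Word: "bejijek"
Reversed: "kejijeb"
Forward == Backward? bejijek != kejijeb
Palindrome = No


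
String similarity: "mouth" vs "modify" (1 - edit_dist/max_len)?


Word 1: "mouth" (length 5)
Word 2: "modify" (length 6)
One optimal edit sequence:
  1. keep 'm'
  2. keep 'o'
  3. insert 'd'  (+1)
  4. substitute 'u' -> 'i'  (+1)
  5. substitute 't' -> 'f'  (+1)
  6. substitute 'h' -> 'y'  (+1)
Edit distance = 4
Max length = max(5, 6) = 6
Similarity = 1 - 4/6
= 0.3333


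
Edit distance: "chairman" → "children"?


Word 1: "chairman" (length 8)
Word 2: "children" (length 8)
One optimal edit sequence (insert/delete/substitute each cost 1):
  1. keep 'c'
  2. keep 'h'
  3. substitute 'a' -> 'i'  (+1)
  4. substitute 'i' -> 'l'  (+1)
  5. substitute 'r' -> 'd'  (+1)
  6. substitute 'm' -> 'r'  (+1)
  7. substitute 'a' -> 'e'  (+1)
  8. keep 'n'
Total edit operations: 5
Edit distance = 5


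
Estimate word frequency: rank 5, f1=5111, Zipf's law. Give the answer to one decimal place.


Zipf's law: f(r) = f(1) / r
f(1) = 5111
f(5) = 5111 / 5
= 1022.2 occurrences


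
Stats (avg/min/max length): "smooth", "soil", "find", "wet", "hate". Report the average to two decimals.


Lengths: "smooth"=6, "soil"=4, "find"=4, "wet"=3, "hate"=4
Sum = 21, Count = 5
Average = 21/5 = 4.20
= avg=4.20, min=3, max=6


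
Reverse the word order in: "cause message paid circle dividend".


Original: "cause message paid circle dividend"
Words (1..n): cause | message | paid | circle | dividend
Reversed (n..1): dividend | circle | paid | message | cause
Result = "dividend circle paid message cause"


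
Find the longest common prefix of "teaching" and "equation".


Word 1: "teaching"
Word 2: "equation"
Comparing from start:
  Pos 0: 't' != 'e' (stop)
LCP = "" (length 0)


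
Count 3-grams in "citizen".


Word: "citizen" (length 7)
Number of 3-grams = length - 3 + 1 = 7 - 3 + 1
= 5


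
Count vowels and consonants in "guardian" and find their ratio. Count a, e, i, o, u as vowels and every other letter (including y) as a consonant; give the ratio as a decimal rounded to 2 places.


Word: "guardian"
Vowels (a,e,i,o,u): 4
Consonants: 4
Ratio = 4/4
= 1.00


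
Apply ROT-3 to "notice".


Word: "notice"
Shift: 3
Each letter → (letter + shift) mod 26:
  'n' (13) + 3 = 16 → 'q'
  'o' (14) + 3 = 17 → 'r'
  't' (19) + 3 = 22 → 'w'
  'i' (8) + 3 = 11 → 'l'
  'c' (2) + 3 = 5 → 'f'
  'e' (4) + 3 = 7 → 'h'
Result = "qrwlfh"


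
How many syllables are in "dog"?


Word: "dog"
Syllable breakdown: dog
Counting: 1 part
= 1 syllable
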